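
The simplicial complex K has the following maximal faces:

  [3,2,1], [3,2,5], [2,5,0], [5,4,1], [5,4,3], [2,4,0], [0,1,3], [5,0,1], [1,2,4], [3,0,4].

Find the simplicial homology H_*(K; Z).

H_0 = Z,  H_1 = Z_2,  H_2 = 0.

We work with the vertex ordering 0 < 1 < 2 < 3 < 4 < 5. The simplices of K, each written with vertices in increasing order, are:

  0-simplices (6): [0], [1], [2], [3], [4], [5]
  1-simplices (15): [0,1], [0,2], [0,3], [0,4], [0,5], [1,2], [1,3], [1,4], [1,5], [2,3], [2,4], [2,5], [3,4], [3,5], [4,5]
  2-simplices (10): [0,1,3], [0,1,5], [0,2,4], [0,2,5], [0,3,4], [1,2,3], [1,2,4], [1,4,5], [2,3,5], [3,4,5]

Hence C_0 ≅ Z^6, C_1 ≅ Z^15, C_2 ≅ Z^10.

Boundary ∂_1: C_1 → C_0 is given by ∂[p,q] = [q] − [p]. For instance
  ∂[1,2] = [2] − [1].
The 6×15 boundary matrix has rank 5 and Smith normal form diag(1,1,1,1,1).

∂_2: C_2 → C_1 acts by ∂[p,q,r] = [q,r] − [p,r] + [p,q]. For instance
  ∂[1,4,5] = [4,5] − [1,5] + [1,4],
  ∂[0,2,4] = [2,4] − [0,4] + [0,2].
As a 15×10 matrix over Z this has rank 10, with invariant factors (1,1,1,1,1,1,1,1,1,2).

From H_k ≅ ker(∂_k) / im(∂_{k+1}) we obtain:

  H_0: rank C_0 − rank ∂_1 = 6 − 5 = 1, and the invariant factors of ∂_1 are all 1, so H_0 = Z.
  H_1: rank ker ∂_1 − rank ∂_2 = (15 − 5) − 10 = 0, and ∂_2 has invariant factor 2 > 1, so H_1 = Z_2.
  H_2: rank ker ∂_2 − rank ∂_3 = (10 − 10) − 0 = 0, and there is no ∂_3, so H_2 = 0.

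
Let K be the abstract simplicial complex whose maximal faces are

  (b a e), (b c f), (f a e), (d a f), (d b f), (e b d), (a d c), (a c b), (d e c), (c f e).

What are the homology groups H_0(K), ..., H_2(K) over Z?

H_0 ≅ Z,  H_1 ≅ Z/2,  H_2 = 0.

Order the vertices as a < b < c < d < e < f. Listing each simplex with vertices in this order, K has dimension 2 with simplices:

  0-simplices (6): a, b, c, d, e, f
  1-simplices (15): ab, ac, ad, ae, af, bc, bd, be, bf, cd, ce, cf, de, df, ef
  2-simplices (10): abc, abe, acd, adf, aef, bcf, bde, bdf, cde, cef

giving chain groups C_0 ≅ Z^6, C_1 ≅ Z^15, C_2 ≅ Z^10.

∂_1: C_1 → C_0 maps an edge to its endpoints' difference, ∂[p,q] = q − p.
This gives a 6×15 integer matrix of rank 5; reducing to Smith normal form yields diagonal entries (1,1,1,1,1).

Boundary ∂_2: C_2 → C_1 acts by ∂[p,q,r] = [q,r] − [p,r] + [p,q]. For instance
  ∂abc = bc − ac + ab,
  ∂bcf = cf − bf + bc.
As a 15×10 matrix over Z this has rank 10, with invariant factors (1,1,1,1,1,1,1,1,1,2).

Now H_k = ker ∂_k / im ∂_{k+1}, so:

  H_0: rank C_0 − rank ∂_1 = 6 − 5 = 1, and the invariant factors of ∂_1 are all 1, so H_0 = Z.
  H_1: rank ker ∂_1 − rank ∂_2 = (15 − 5) − 10 = 0, and ∂_2 has invariant factor 2 > 1, so H_1 = Z/2.
  H_2: rank ker ∂_2 − rank ∂_3 = (10 − 10) − 0 = 0, and there is no ∂_3, so H_2 = 0.

(K is a triangulation of the real projective plane RP^2.)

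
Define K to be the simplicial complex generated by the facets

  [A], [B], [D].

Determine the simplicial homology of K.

Fix the vertex order A < B < D and write every simplex with vertices in increasing order. Then dim K = 0 and the simplices of K are:

  0-simplices (3): A, B, D

giving chain groups C_0 ≅ Z^3.

Computing H_k = (kernel of ∂_k) / (image of ∂_{k+1}):

  H_0: rank C_0 − rank ∂_1 = 3 − 0 = 3, and there is no ∂_1, so H_0 = Z^3.

H_0 = Z^3.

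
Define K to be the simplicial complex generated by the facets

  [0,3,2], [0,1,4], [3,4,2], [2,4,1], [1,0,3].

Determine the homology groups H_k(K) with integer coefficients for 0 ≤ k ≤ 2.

H_0 = Z,  H_1 = Z,  H_2 = 0.

Fix the vertex order 0 < 1 < 2 < 3 < 4 and write every simplex with vertices in increasing order. Then dim K = 2 and the simplices of K are:

  0-simplices (5): [0], [1], [2], [3], [4]
  1-simplices (10): [0,1], [0,2], [0,3], [0,4], [1,2], [1,3], [1,4], [2,3], [2,4], [3,4]
  2-simplices (5): [0,1,3], [0,1,4], [0,2,3], [1,2,4], [2,3,4]

Hence C_0 ≅ Z^5, C_1 ≅ Z^10, C_2 ≅ Z^5.

The boundary map ∂_1: C_1 → C_0 maps an edge to its endpoints' difference, ∂[p,q] = q − p. For instance
  ∂[1,3] = [3] − [1].
This gives a 5×10 integer matrix of rank 4; reducing to Smith normal form yields diagonal entries (1,1,1,1).

The boundary map ∂_2: C_2 → C_1 maps a triangle to the signed sum of its edges. For instance
  ∂[2,3,4] = [3,4] − [2,4] + [2,3],
  ∂[0,1,4] = [1,4] − [0,4] + [0,1].
The resulting 10×5 matrix has rank 5, and its Smith normal form has invariant factors (1,1,1,1,1).

From H_k ≅ ker(∂_k) / im(∂_{k+1}) we obtain:

  H_0: rank C_0 − rank ∂_1 = 5 − 4 = 1, and the invariant factors of ∂_1 are all 1, so H_0 ≅ Z.
  H_1: rank ker ∂_1 − rank ∂_2 = (10 − 4) − 5 = 1, and the invariant factors of ∂_2 are all 1, so H_1 ≅ Z.
  H_2: rank ker ∂_2 − rank ∂_3 = (5 − 5) − 0 = 0, and there is no ∂_3, so H_2 ≅ 0.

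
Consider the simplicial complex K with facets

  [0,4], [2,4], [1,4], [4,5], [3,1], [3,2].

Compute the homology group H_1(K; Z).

H_1 = Z.

Take the total order 0 < 1 < 2 < 3 < 4 < 5 on the vertex set. Then K (dimension 1) consists of the simplices:

  0-simplices (6): [0], [1], [2], [3], [4], [5]
  1-simplices (6): [0,4], [1,3], [1,4], [2,3], [2,4], [4,5]

so the chain groups are C_0 ≅ Z^6, C_1 ≅ Z^6.

The boundary map ∂_1: C_1 → C_0 is given by ∂[p,q] = [q] − [p].
As a 6×6 matrix over Z this has rank 5, with invariant factors (1,1,1,1,1).

Now H_k = ker ∂_k / im ∂_{k+1}, so:

  H_1: rank ker ∂_1 − rank ∂_2 = (6 − 5) − 0 = 1, and there is no ∂_2, so H_1 ≅ Z.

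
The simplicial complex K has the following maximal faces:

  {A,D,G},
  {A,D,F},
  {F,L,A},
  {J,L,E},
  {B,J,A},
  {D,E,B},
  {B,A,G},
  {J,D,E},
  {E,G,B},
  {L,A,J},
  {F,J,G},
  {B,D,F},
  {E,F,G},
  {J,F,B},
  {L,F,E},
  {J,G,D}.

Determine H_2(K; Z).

H_2 = Z.

K has 8 vertices, 24 edges, 16 triangles.
rank ∂_2 = 15, rank ∂_3 = 0 ⇒ b_2 = 16 − 15 − 0 = 1. So H_2 ≅ Z.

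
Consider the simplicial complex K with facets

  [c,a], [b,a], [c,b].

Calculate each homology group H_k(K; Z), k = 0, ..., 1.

H_0 ≅ Z,  H_1 ≅ Z.

Order the vertices as a < b < c. Listing each simplex with vertices in this order, K has dimension 1 with simplices:

  0-simplices (3): a, b, c
  1-simplices (3): ab, ac, bc

Hence C_0 ≅ Z^3, C_1 ≅ Z^3.

Boundary ∂_1: C_1 → C_0 is given by ∂[p,q] = [q] − [p].
This gives a 3×3 integer matrix of rank 2; reducing to Smith normal form yields diagonal entries (1,1).

From H_k ≅ ker(∂_k) / im(∂_{k+1}) we obtain:

  H_0: rank C_0 − rank ∂_1 = 3 − 2 = 1, and the invariant factors of ∂_1 are all 1, so H_0 = Z.
  H_1: rank ker ∂_1 − rank ∂_2 = (3 − 2) − 0 = 1, and there is no ∂_2, so H_1 = Z.

As a check, the Euler characteristic is 3 − 3 = 0, which agrees with 1 − 1 = 0.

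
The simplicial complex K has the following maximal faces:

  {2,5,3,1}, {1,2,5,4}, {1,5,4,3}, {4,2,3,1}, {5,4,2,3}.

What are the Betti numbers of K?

Fix the vertex order 1 < 2 < 3 < 4 < 5 and write every simplex with vertices in increasing order. Then dim K = 3 and the simplices of K are:

  0-simplices (5): [1], [2], [3], [4], [5]
  1-simplices (10): [1,2], [1,3], [1,4], [1,5], [2,3], [2,4], [2,5], [3,4], [3,5], [4,5]
  2-simplices (10): [1,2,3], [1,2,4], [1,2,5], [1,3,4], [1,3,5], [1,4,5], [2,3,4], [2,3,5], [2,4,5], [3,4,5]
  3-simplices (5): [1,2,3,4], [1,2,3,5], [1,2,4,5], [1,3,4,5], [2,3,4,5]

so the chain groups are C_0 ≅ Z^5, C_1 ≅ Z^10, C_2 ≅ Z^10, C_3 ≅ Z^5.

∂_1: C_1 → C_0 is given by ∂[p,q] = [q] − [p].
The 5×10 boundary matrix has rank 4 and Smith normal form diag(1,1,1,1).

∂_2: C_2 → C_1 sends each 2-simplex [p,q,r] to [q,r] − [p,r] + [p,q]. For instance
  ∂[2,3,4] = [3,4] − [2,4] + [2,3],
  ∂[1,2,3] = [2,3] − [1,3] + [1,2].
This gives a 10×10 integer matrix of rank 6; reducing to Smith normal form yields diagonal entries (1,1,1,1,1,1).

∂_3: C_3 → C_2 sends each 3-simplex σ to the alternating sum Σ_i (−1)^i (σ with its i-th vertex removed). For instance
  ∂[1,2,4,5] = [2,4,5] − [1,4,5] + [1,2,5] − [1,2,4],
  ∂[1,2,3,4] = [2,3,4] − [1,3,4] + [1,2,4] − [1,2,3].
This gives a 10×5 integer matrix of rank 4; reducing to Smith normal form yields diagonal entries (1,1,1,1).

Reading off H_k = ker ∂_k / im ∂_{k+1}:

  H_0: rank C_0 − rank ∂_1 = 5 − 4 = 1, and the invariant factors of ∂_1 are all 1, so H_0 ≅ Z.
  H_1: rank ker ∂_1 − rank ∂_2 = (10 − 4) − 6 = 0, and the invariant factors of ∂_2 are all 1, so H_1 ≅ 0.
  H_2: rank ker ∂_2 − rank ∂_3 = (10 − 6) − 4 = 0, and the invariant factors of ∂_3 are all 1, so H_2 ≅ 0.
  H_3: rank ker ∂_3 − rank ∂_4 = (5 − 4) − 0 = 1, and there is no ∂_4, so H_3 ≅ Z.

Hence the Betti numbers are b_0 = 1, b_1 = 0, b_2 = 0, b_3 = 1.

b_0 = 1, b_1 = 0, b_2 = 0, b_3 = 1.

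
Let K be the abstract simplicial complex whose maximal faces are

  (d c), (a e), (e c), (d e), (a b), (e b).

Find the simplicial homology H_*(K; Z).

K has 5 vertices, 6 edges.
rank ∂_0 = 0, rank ∂_1 = 4 ⇒ b_0 = 5 − 0 − 4 = 1; all invariant factors of ∂_1 are 1 so no torsion. So H_0 ≅ Z.
rank ∂_1 = 4, rank ∂_2 = 0 ⇒ b_1 = 6 − 4 − 0 = 2. So H_1 ≅ Z^2.

H_0 ≅ Z,  H_1 ≅ Z^2.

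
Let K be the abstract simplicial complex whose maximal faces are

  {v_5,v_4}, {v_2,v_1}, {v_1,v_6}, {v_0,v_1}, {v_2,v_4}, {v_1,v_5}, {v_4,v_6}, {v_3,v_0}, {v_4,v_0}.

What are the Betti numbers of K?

b_0 = 1, b_1 = 3.

Take the total order v_0 < v_1 < v_2 < v_3 < v_4 < v_5 < v_6 on the vertex set. Then K (dimension 1) consists of the simplices:

  0-simplices (7): [v_0], [v_1], [v_2], [v_3], [v_4], [v_5], [v_6]
  1-simplices (9): [v_0,v_1], [v_0,v_3], [v_0,v_4], [v_1,v_2], [v_1,v_5], [v_1,v_6], [v_2,v_4], [v_4,v_5], [v_4,v_6]

giving chain groups C_0 ≅ Z^7, C_1 ≅ Z^9.

Boundary ∂_1: C_1 → C_0 is given by ∂[p,q] = [q] − [p].
The 7×9 boundary matrix has rank 6 and Smith normal form diag(1,1,1,1,1,1).

Now H_k = ker ∂_k / im ∂_{k+1}, so:

  H_0: rank C_0 − rank ∂_1 = 7 − 6 = 1, and the invariant factors of ∂_1 are all 1, so H_0 ≅ Z.
  H_1: rank ker ∂_1 − rank ∂_2 = (9 − 6) − 0 = 3, and there is no ∂_2, so H_1 ≅ Z^3.

Hence the Betti numbers are b_0 = 1, b_1 = 3.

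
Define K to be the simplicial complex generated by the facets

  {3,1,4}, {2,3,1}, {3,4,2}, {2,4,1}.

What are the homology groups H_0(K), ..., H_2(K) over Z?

H_0 ≅ Z,  H_1 = 0,  H_2 ≅ Z.

K has 4 vertices, 6 edges, 4 triangles.
rank ∂_0 = 0, rank ∂_1 = 3 ⇒ b_0 = 4 − 0 − 3 = 1; all invariant factors of ∂_1 are 1 so no torsion. So H_0 = Z.
rank ∂_1 = 3, rank ∂_2 = 3 ⇒ b_1 = 6 − 3 − 3 = 0; all invariant factors of ∂_2 are 1 so no torsion. So H_1 = 0.
rank ∂_2 = 3, rank ∂_3 = 0 ⇒ b_2 = 4 − 3 − 0 = 1. So H_2 = Z.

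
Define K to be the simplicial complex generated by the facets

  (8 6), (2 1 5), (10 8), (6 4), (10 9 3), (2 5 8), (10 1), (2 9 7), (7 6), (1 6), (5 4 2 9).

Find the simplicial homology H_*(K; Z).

Order the vertices as 1 < 2 < 3 < 4 < 5 < 6 < 7 < 8 < 9 < 10. Listing each simplex with vertices in this order, K has dimension 3 with simplices:

  0-simplices (10): [1], [2], [3], [4], [5], [6], [7], [8], [9], [10]
  1-simplices (21): [1,2], [1,5], [1,6], [1,10], [2,4], [2,5], [2,7], [2,8], [2,9], [3,9], [3,10], [4,5], [4,6], [4,9], [5,8], [5,9], [6,7], [6,8], [7,9], [8,10], [9,10]
  2-simplices (8): [1,2,5], [2,4,5], [2,4,9], [2,5,8], [2,5,9], [2,7,9], [3,9,10], [4,5,9]
  3-simplices (1): [2,4,5,9]

Hence C_0 ≅ Z^10, C_1 ≅ Z^21, C_2 ≅ Z^8, C_3 ≅ Z^1.

The boundary map ∂_1: C_1 → C_0 maps an edge to its endpoints' difference, ∂[p,q] = q − p.
This gives a 10×21 integer matrix of rank 9; reducing to Smith normal form yields diagonal entries (1,1,1,1,1,1,1,1,1).

The boundary map ∂_2: C_2 → C_1 sends each 2-simplex [p,q,r] to [q,r] − [p,r] + [p,q]. For instance
  ∂[2,5,9] = [5,9] − [2,9] + [2,5],
  ∂[2,7,9] = [7,9] − [2,9] + [2,7].
The 21×8 boundary matrix has rank 7 and Smith normal form diag(1,1,1,1,1,1,1).

Boundary ∂_3: C_3 → C_2 sends each 3-simplex σ to the alternating sum Σ_i (−1)^i (σ with its i-th vertex removed). For instance
  ∂[2,4,5,9] = [4,5,9] − [2,5,9] + [2,4,9] − [2,4,5].
As a 8×1 matrix over Z this has rank 1, with invariant factors (1).

From H_k ≅ ker(∂_k) / im(∂_{k+1}) we obtain:

  H_0: rank C_0 − rank ∂_1 = 10 − 9 = 1, and the invariant factors of ∂_1 are all 1, so H_0 ≅ Z.
  H_1: rank ker ∂_1 − rank ∂_2 = (21 − 9) − 7 = 5, and the invariant factors of ∂_2 are all 1, so H_1 ≅ Z^5.
  H_2: rank ker ∂_2 − rank ∂_3 = (8 − 7) − 1 = 0, and the invariant factors of ∂_3 are all 1, so H_2 ≅ 0.
  H_3: rank ker ∂_3 − rank ∂_4 = (1 − 1) − 0 = 0, and there is no ∂_4, so H_3 ≅ 0.

H_0 ≅ Z,  H_1 ≅ Z^5,  H_2 = 0,  H_3 = 0.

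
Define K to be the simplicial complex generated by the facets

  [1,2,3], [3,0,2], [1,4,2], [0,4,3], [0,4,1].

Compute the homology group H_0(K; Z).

H_0 ≅ Z.

We work with the vertex ordering 0 < 1 < 2 < 3 < 4. The simplices of K, each written with vertices in increasing order, are:

  0-simplices (5): [0], [1], [2], [3], [4]
  1-simplices (10): [0,1], [0,2], [0,3], [0,4], [1,2], [1,3], [1,4], [2,3], [2,4], [3,4]
  2-simplices (5): [0,1,4], [0,2,3], [0,3,4], [1,2,3], [1,2,4]

giving chain groups C_0 ≅ Z^5, C_1 ≅ Z^10, C_2 ≅ Z^5.

Boundary ∂_1: C_1 → C_0 sends each edge [p,q] (with p < q) to q − p. For instance
  ∂[1,3] = [3] − [1].
The 5×10 boundary matrix has rank 4 and Smith normal form diag(1,1,1,1).

The boundary map ∂_2: C_2 → C_1 sends each 2-simplex [p,q,r] to [q,r] − [p,r] + [p,q]. For instance
  ∂[0,3,4] = [3,4] − [0,4] + [0,3],
  ∂[0,1,4] = [1,4] − [0,4] + [0,1].
This gives a 10×5 integer matrix of rank 5; reducing to Smith normal form yields diagonal entries (1,1,1,1,1).

Computing H_k = (kernel of ∂_k) / (image of ∂_{k+1}):

  H_0: rank C_0 − rank ∂_1 = 5 − 4 = 1, and the invariant factors of ∂_1 are all 1, so H_0 = Z.

(K is a triangulation of the Möbius band.)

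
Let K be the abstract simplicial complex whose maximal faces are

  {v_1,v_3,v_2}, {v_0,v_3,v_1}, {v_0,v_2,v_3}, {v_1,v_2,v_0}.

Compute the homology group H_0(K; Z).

K has 4 vertices, 6 edges, 4 triangles.
rank ∂_0 = 0, rank ∂_1 = 3 ⇒ b_0 = 4 − 0 − 3 = 1; all invariant factors of ∂_1 are 1 so no torsion. So H_0 = Z.

H_0 ≅ Z.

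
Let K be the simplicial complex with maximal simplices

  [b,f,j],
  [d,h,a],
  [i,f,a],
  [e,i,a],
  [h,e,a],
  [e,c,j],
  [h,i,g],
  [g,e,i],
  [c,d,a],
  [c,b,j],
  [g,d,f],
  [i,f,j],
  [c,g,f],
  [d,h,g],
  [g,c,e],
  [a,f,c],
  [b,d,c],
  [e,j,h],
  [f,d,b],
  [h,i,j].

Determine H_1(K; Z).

H_1 = Z ⊕ Z/2.

Order the vertices as a < b < c < d < e < f < g < h < i < j. Listing each simplex with vertices in this order, K has dimension 2 with simplices:

  0-simplices (10): a, b, c, d, e, f, g, h, i, j
  1-simplices (30): ac, ad, ae, af, ah, ai, bc, bd, bf, bj, cd, ce, cf, cg, cj, df, dg, dh, eg, eh, ei, ej, fg, fi, fj, gh, gi, hi, hj, ij
  2-simplices (20): acd, acf, adh, aeh, aei, afi, bcd, bcj, bdf, bfj, ceg, cej, cfg, dfg, dgh, egi, ehj, fij, ghi, hij

giving chain groups C_0 ≅ Z^10, C_1 ≅ Z^30, C_2 ≅ Z^20.

The boundary map ∂_1: C_1 → C_0 sends each edge [p,q] (with p < q) to q − p. For instance
  ∂hi = i − h.
The 10×30 boundary matrix has rank 9 and Smith normal form diag(1,1,1,1,1,1,1,1,1).

Boundary ∂_2: C_2 → C_1 maps a triangle to the signed sum of its edges. For instance
  ∂egi = gi − ei + eg,
  ∂hij = ij − hj + hi.
The 30×20 boundary matrix has rank 20 and Smith normal form diag(1,1,1,1,1,1,1,1,1,1,1,1,1,1,1,1,1,1,1,2).

Computing H_k = (kernel of ∂_k) / (image of ∂_{k+1}):

  H_1: rank ker ∂_1 − rank ∂_2 = (30 − 9) − 20 = 1, and ∂_2 has invariant factor 2 > 1, so H_1 = Z ⊕ Z/2.

(K is a triangulation of the Klein bottle.)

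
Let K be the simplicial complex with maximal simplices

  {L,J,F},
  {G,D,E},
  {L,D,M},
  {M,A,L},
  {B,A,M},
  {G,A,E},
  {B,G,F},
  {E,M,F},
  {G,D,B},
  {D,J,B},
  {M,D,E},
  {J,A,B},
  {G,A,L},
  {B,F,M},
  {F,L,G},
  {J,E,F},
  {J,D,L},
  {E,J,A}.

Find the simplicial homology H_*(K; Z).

Fix the vertex order A < B < D < E < F < G < J < L < M and write every simplex with vertices in increasing order. Then dim K = 2 and the simplices of K are:

  0-simplices (9): A, B, D, E, F, G, J, L, M
  1-simplices (27): AB, AE, AG, AJ, AL, AM, BD, BF, BG, BJ, BM, DE, DG, DJ, DL, DM, EF, EG, EJ, EM, FG, FJ, FL, FM, GL, JL, LM
  2-simplices (18): ABJ, ABM, AEG, AEJ, AGL, ALM, BDG, BDJ, BFG, BFM, DEG, DEM, DJL, DLM, EFJ, EFM, FGL, FJL

so the chain groups are C_0 ≅ Z^9, C_1 ≅ Z^27, C_2 ≅ Z^18.

∂_1: C_1 → C_0 is given by ∂[p,q] = [q] − [p].
This gives a 9×27 integer matrix of rank 8; reducing to Smith normal form yields diagonal entries (1,1,1,1,1,1,1,1).

The boundary map ∂_2: C_2 → C_1 sends each 2-simplex [p,q,r] to [q,r] − [p,r] + [p,q]. For instance
  ∂ABJ = BJ − AJ + AB,
  ∂AEJ = EJ − AJ + AE.
As a 27×18 matrix over Z this has rank 17, with invariant factors (1,1,1,1,1,1,1,1,1,1,1,1,1,1,1,1,1).

Computing H_k = (kernel of ∂_k) / (image of ∂_{k+1}):

  H_0: rank C_0 − rank ∂_1 = 9 − 8 = 1, and the invariant factors of ∂_1 are all 1, so H_0 ≅ Z.
  H_1: rank ker ∂_1 − rank ∂_2 = (27 − 8) − 17 = 2, and the invariant factors of ∂_2 are all 1, so H_1 ≅ Z^2.
  H_2: rank ker ∂_2 − rank ∂_3 = (18 − 17) − 0 = 1, and there is no ∂_3, so H_2 ≅ Z.

As a check, the Euler characteristic is 9 − 27 + 18 = 0, which agrees with 1 − 2 + 1 = 0.
(K is a triangulation of the torus T^2.)

H_0 ≅ Z,  H_1 ≅ Z^2,  H_2 ≅ Z.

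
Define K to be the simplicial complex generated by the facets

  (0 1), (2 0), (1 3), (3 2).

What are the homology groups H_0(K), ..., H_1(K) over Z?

We work with the vertex ordering 0 < 1 < 2 < 3. The simplices of K, each written with vertices in increasing order, are:

  0-simplices (4): [0], [1], [2], [3]
  1-simplices (4): [0,1], [0,2], [1,3], [2,3]

Hence C_0 ≅ Z^4, C_1 ≅ Z^4.

The boundary map ∂_1: C_1 → C_0 maps an edge to its endpoints' difference, ∂[p,q] = q − p. For instance
  ∂[0,1] = [1] − [0].
The 4×4 boundary matrix has rank 3 and Smith normal form diag(1,1,1).

Reading off H_k = ker ∂_k / im ∂_{k+1}:

  H_0: rank C_0 − rank ∂_1 = 4 − 3 = 1, and the invariant factors of ∂_1 are all 1, so H_0 = Z.
  H_1: rank ker ∂_1 − rank ∂_2 = (4 − 3) − 0 = 1, and there is no ∂_2, so H_1 = Z.

H_0 = Z,  H_1 = Z.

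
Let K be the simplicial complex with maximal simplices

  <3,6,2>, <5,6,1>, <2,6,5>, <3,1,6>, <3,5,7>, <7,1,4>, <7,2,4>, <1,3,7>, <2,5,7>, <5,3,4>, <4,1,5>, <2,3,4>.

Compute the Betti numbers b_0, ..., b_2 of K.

Fix the vertex order 1 < 2 < 3 < 4 < 5 < 6 < 7 and write every simplex with vertices in increasing order. Then dim K = 2 and the simplices of K are:

  0-simplices (7): [1], [2], [3], [4], [5], [6], [7]
  1-simplices (18): [1,3], [1,4], [1,5], [1,6], [1,7], [2,3], [2,4], [2,5], [2,6], [2,7], [3,4], [3,5], [3,6], [3,7], [4,5], [4,7], [5,6], [5,7]
  2-simplices (12): [1,3,6], [1,3,7], [1,4,5], [1,4,7], [1,5,6], [2,3,4], [2,3,6], [2,4,7], [2,5,6], [2,5,7], [3,4,5], [3,5,7]

Hence C_0 ≅ Z^7, C_1 ≅ Z^18, C_2 ≅ Z^12.

Boundary ∂_1: C_1 → C_0 sends each edge [p,q] (with p < q) to q − p.
As a 7×18 matrix over Z this has rank 6, with invariant factors (1,1,1,1,1,1).

∂_2: C_2 → C_1 acts by ∂[p,q,r] = [q,r] − [p,r] + [p,q]. For instance
  ∂[1,4,7] = [4,7] − [1,7] + [1,4],
  ∂[1,3,7] = [3,7] − [1,7] + [1,3].
The 18×12 boundary matrix has rank 12 and Smith normal form diag(1,1,1,1,1,1,1,1,1,1,1,2).

From H_k ≅ ker(∂_k) / im(∂_{k+1}) we obtain:

  H_0: rank C_0 − rank ∂_1 = 7 − 6 = 1, and the invariant factors of ∂_1 are all 1, so H_0 = Z.
  H_1: rank ker ∂_1 − rank ∂_2 = (18 − 6) − 12 = 0, and ∂_2 has invariant factor 2 > 1, so H_1 = Z_2.
  H_2: rank ker ∂_2 − rank ∂_3 = (12 − 12) − 0 = 0, and there is no ∂_3, so H_2 = 0.

As a check, the Euler characteristic is 7 − 18 + 12 = 1, which agrees with 1 − 0 + 0 = 1.

Hence the Betti numbers are b_0 = 1, b_1 = 0, b_2 = 0.

b_0 = 1, b_1 = 0, b_2 = 0.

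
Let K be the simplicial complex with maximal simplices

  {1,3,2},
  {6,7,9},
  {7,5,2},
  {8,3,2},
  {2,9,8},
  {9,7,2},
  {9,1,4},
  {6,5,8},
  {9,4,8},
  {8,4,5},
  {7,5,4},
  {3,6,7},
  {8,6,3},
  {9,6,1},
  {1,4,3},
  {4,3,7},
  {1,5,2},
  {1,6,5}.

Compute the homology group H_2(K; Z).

Take the total order 1 < 2 < 3 < 4 < 5 < 6 < 7 < 8 < 9 on the vertex set. Then K (dimension 2) consists of the simplices:

  0-simplices (9): [1], [2], [3], [4], [5], [6], [7], [8], [9]
  1-simplices (27): (27 of them)
  2-simplices (18): [1,2,3], [1,2,5], [1,3,4], [1,4,9], [1,5,6], [1,6,9], [2,3,8], [2,5,7], [2,7,9], [2,8,9], [3,4,7], [3,6,7], [3,6,8], [4,5,7], [4,5,8], [4,8,9], [5,6,8], [6,7,9]

Hence C_0 ≅ Z^9, C_1 ≅ Z^27, C_2 ≅ Z^18.

The boundary map ∂_1: C_1 → C_0 sends each edge [p,q] (with p < q) to q − p. For instance
  ∂[1,4] = [4] − [1].
As a 9×27 matrix over Z this has rank 8, with invariant factors (1,1,1,1,1,1,1,1).

Boundary ∂_2: C_2 → C_1 sends each 2-simplex [p,q,r] to [q,r] − [p,r] + [p,q]. For instance
  ∂[1,2,3] = [2,3] − [1,3] + [1,2],
  ∂[1,6,9] = [6,9] − [1,9] + [1,6].
The resulting 27×18 matrix has rank 17, and its Smith normal form has invariant factors (1,1,1,1,1,1,1,1,1,1,1,1,1,1,1,1,1).

Now H_k = ker ∂_k / im ∂_{k+1}, so:

  H_2: rank ker ∂_2 − rank ∂_3 = (18 − 17) − 0 = 1, and there is no ∂_3, so H_2 = Z.

(K is a triangulation of the torus T^2.)

H_2 ≅ Z.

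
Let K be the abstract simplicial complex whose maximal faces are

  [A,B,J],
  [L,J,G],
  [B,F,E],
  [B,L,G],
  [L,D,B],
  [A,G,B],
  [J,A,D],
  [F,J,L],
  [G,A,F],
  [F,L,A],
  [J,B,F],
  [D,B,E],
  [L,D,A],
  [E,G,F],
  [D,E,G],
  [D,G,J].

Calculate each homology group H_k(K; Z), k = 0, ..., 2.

Fix the vertex order A < B < D < E < F < G < J < L and write every simplex with vertices in increasing order. Then dim K = 2 and the simplices of K are:

  0-simplices (8): A, B, D, E, F, G, J, L
  1-simplices (24): AB, AD, AF, AG, AJ, AL, BD, BE, BF, BG, BJ, BL, DE, DG, DJ, DL, EF, EG, FG, FJ, FL, GJ, GL, JL
  2-simplices (16): ABG, ABJ, ADJ, ADL, AFG, AFL, BDE, BDL, BEF, BFJ, BGL, DEG, DGJ, EFG, FJL, GJL

Hence C_0 ≅ Z^8, C_1 ≅ Z^24, C_2 ≅ Z^16.

Boundary ∂_1: C_1 → C_0 maps an edge to its endpoints' difference, ∂[p,q] = q − p. For instance
  ∂EG = G − E.
This gives a 8×24 integer matrix of rank 7; reducing to Smith normal form yields diagonal entries (1,1,1,1,1,1,1).

The boundary map ∂_2: C_2 → C_1 sends each 2-simplex [p,q,r] to [q,r] − [p,r] + [p,q]. For instance
  ∂BDE = DE − BE + BD,
  ∂BFJ = FJ − BJ + BF.
The 24×16 boundary matrix has rank 15 and Smith normal form diag(1,1,1,1,1,1,1,1,1,1,1,1,1,1,1).

Computing H_k = (kernel of ∂_k) / (image of ∂_{k+1}):

  H_0: rank C_0 − rank ∂_1 = 8 − 7 = 1, and the invariant factors of ∂_1 are all 1, so H_0 = Z.
  H_1: rank ker ∂_1 − rank ∂_2 = (24 − 7) − 15 = 2, and the invariant factors of ∂_2 are all 1, so H_1 = Z^2.
  H_2: rank ker ∂_2 − rank ∂_3 = (16 − 15) − 0 = 1, and there is no ∂_3, so H_2 = Z.

(K is a triangulation of the torus T^2.)

H_0 ≅ Z,  H_1 ≅ Z^2,  H_2 ≅ Z.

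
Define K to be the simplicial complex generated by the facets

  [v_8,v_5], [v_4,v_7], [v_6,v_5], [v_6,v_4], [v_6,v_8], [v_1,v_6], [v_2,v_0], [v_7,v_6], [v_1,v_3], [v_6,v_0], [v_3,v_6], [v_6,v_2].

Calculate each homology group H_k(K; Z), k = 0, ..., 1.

Order the vertices as v_0 < v_1 < v_2 < v_3 < v_4 < v_5 < v_6 < v_7 < v_8. Listing each simplex with vertices in this order, K has dimension 1 with simplices:

  0-simplices (9): [v_0], [v_1], [v_2], [v_3], [v_4], [v_5], [v_6], [v_7], [v_8]
  1-simplices (12): [v_0,v_2], [v_0,v_6], [v_1,v_3], [v_1,v_6], [v_2,v_6], [v_3,v_6], [v_4,v_6], [v_4,v_7], [v_5,v_6], [v_5,v_8], [v_6,v_7], [v_6,v_8]

so the chain groups are C_0 ≅ Z^9, C_1 ≅ Z^12.

Boundary ∂_1: C_1 → C_0 is given by ∂[p,q] = [q] − [p]. For instance
  ∂[v_5,v_8] = [v_8] − [v_5].
The resulting 9×12 matrix has rank 8, and its Smith normal form has invariant factors (1,1,1,1,1,1,1,1).

Computing H_k = (kernel of ∂_k) / (image of ∂_{k+1}):

  H_0: rank C_0 − rank ∂_1 = 9 − 8 = 1, and the invariant factors of ∂_1 are all 1, so H_0 = Z.
  H_1: rank ker ∂_1 − rank ∂_2 = (12 − 8) − 0 = 4, and there is no ∂_2, so H_1 = Z^4.

As a check, the Euler characteristic is 9 − 12 = -3, which agrees with 1 − 4 = -3.

H_0 = Z,  H_1 = Z^4.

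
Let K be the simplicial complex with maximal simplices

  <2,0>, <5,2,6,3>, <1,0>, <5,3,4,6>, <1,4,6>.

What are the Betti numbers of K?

b_0 = 1, b_1 = 1, b_2 = 0, b_3 = 0.

Fix the vertex order 0 < 1 < 2 < 3 < 4 < 5 < 6 and write every simplex with vertices in increasing order. Then dim K = 3 and the simplices of K are:

  0-simplices (7): [0], [1], [2], [3], [4], [5], [6]
  1-simplices (13): [0,1], [0,2], [1,4], [1,6], [2,3], [2,5], [2,6], [3,4], [3,5], [3,6], [4,5], [4,6], [5,6]
  2-simplices (8): [1,4,6], [2,3,5], [2,3,6], [2,5,6], [3,4,5], [3,4,6], [3,5,6], [4,5,6]
  3-simplices (2): [2,3,5,6], [3,4,5,6]

Hence C_0 ≅ Z^7, C_1 ≅ Z^13, C_2 ≅ Z^8, C_3 ≅ Z^2.

Boundary ∂_1: C_1 → C_0 is given by ∂[p,q] = [q] − [p].
The 7×13 boundary matrix has rank 6 and Smith normal form diag(1,1,1,1,1,1).

∂_2: C_2 → C_1 maps a triangle to the signed sum of its edges. For instance
  ∂[1,4,6] = [4,6] − [1,6] + [1,4],
  ∂[3,4,6] = [4,6] − [3,6] + [3,4].
As a 13×8 matrix over Z this has rank 6, with invariant factors (1,1,1,1,1,1).

Boundary ∂_3: C_3 → C_2 sends each 3-simplex σ to the alternating sum Σ_i (−1)^i (σ with its i-th vertex removed). For instance
  ∂[3,4,5,6] = [4,5,6] − [3,5,6] + [3,4,6] − [3,4,5],
  ∂[2,3,5,6] = [3,5,6] − [2,5,6] + [2,3,6] − [2,3,5].
The resulting 8×2 matrix has rank 2, and its Smith normal form has invariant factors (1,1).

Reading off H_k = ker ∂_k / im ∂_{k+1}:

  H_0: rank C_0 − rank ∂_1 = 7 − 6 = 1, and the invariant factors of ∂_1 are all 1, so H_0 = Z.
  H_1: rank ker ∂_1 − rank ∂_2 = (13 − 6) − 6 = 1, and the invariant factors of ∂_2 are all 1, so H_1 = Z.
  H_2: rank ker ∂_2 − rank ∂_3 = (8 − 6) − 2 = 0, and the invariant factors of ∂_3 are all 1, so H_2 = 0.
  H_3: rank ker ∂_3 − rank ∂_4 = (2 − 2) − 0 = 0, and there is no ∂_4, so H_3 = 0.

As a check, the Euler characteristic is 7 − 13 + 8 − 2 = 0, which agrees with 1 − 1 + 0 − 0 = 0.

Hence the Betti numbers are b_0 = 1, b_1 = 1, b_2 = 0, b_3 = 0.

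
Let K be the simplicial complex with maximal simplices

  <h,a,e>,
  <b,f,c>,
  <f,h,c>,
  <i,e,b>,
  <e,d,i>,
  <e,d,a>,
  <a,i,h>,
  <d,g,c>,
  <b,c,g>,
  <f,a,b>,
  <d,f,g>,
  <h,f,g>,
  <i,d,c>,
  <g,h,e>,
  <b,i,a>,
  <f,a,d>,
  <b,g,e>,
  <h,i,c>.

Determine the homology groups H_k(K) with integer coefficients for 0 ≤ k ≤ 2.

H_0 ≅ Z,  H_1 ≅ Z ⊕ Z/2,  H_2 = 0.

Take the total order a < b < c < d < e < f < g < h < i on the vertex set. Then K (dimension 2) consists of the simplices:

  0-simplices (9): a, b, c, d, e, f, g, h, i
  1-simplices (27): ab, ad, ae, af, ah, ai, bc, be, bf, bg, bi, cd, cf, cg, ch, ci, de, df, dg, di, eg, eh, ei, fg, fh, gh, hi
  2-simplices (18): abf, abi, ade, adf, aeh, ahi, bcf, bcg, beg, bei, cdg, cdi, cfh, chi, dei, dfg, egh, fgh

giving chain groups C_0 ≅ Z^9, C_1 ≅ Z^27, C_2 ≅ Z^18.

The boundary map ∂_1: C_1 → C_0 maps an edge to its endpoints' difference, ∂[p,q] = q − p.
The 9×27 boundary matrix has rank 8 and Smith normal form diag(1,1,1,1,1,1,1,1).

The boundary map ∂_2: C_2 → C_1 acts by ∂[p,q,r] = [q,r] − [p,r] + [p,q]. For instance
  ∂bei = ei − bi + be,
  ∂dei = ei − di + de.
This gives a 27×18 integer matrix of rank 18; reducing to Smith normal form yields diagonal entries (1,1,1,1,1,1,1,1,1,1,1,1,1,1,1,1,1,2).

Computing H_k = (kernel of ∂_k) / (image of ∂_{k+1}):

  H_0: rank C_0 − rank ∂_1 = 9 − 8 = 1, and the invariant factors of ∂_1 are all 1, so H_0 = Z.
  H_1: rank ker ∂_1 − rank ∂_2 = (27 − 8) − 18 = 1, and ∂_2 has invariant factor 2 > 1, so H_1 = Z ⊕ Z/2.
  H_2: rank ker ∂_2 − rank ∂_3 = (18 − 18) − 0 = 0, and there is no ∂_3, so H_2 = 0.

As a check, the Euler characteristic is 9 − 27 + 18 = 0, which agrees with 1 − 1 + 0 = 0.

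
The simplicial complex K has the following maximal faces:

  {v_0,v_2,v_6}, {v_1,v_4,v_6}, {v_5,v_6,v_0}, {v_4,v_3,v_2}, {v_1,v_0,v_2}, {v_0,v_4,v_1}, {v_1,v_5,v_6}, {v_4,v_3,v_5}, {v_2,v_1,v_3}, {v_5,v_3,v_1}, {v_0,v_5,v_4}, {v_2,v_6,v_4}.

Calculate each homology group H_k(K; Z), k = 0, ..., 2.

We work with the vertex ordering v_0 < v_1 < v_2 < v_3 < v_4 < v_5 < v_6. The simplices of K, each written with vertices in increasing order, are:

  0-simplices (7): [v_0], [v_1], [v_2], [v_3], [v_4], [v_5], [v_6]
  1-simplices (18): (18 of them)
  2-simplices (12): (12 of them)

so the chain groups are C_0 ≅ Z^7, C_1 ≅ Z^18, C_2 ≅ Z^12.

Boundary ∂_1: C_1 → C_0 sends each edge [p,q] (with p < q) to q − p.
The resulting 7×18 matrix has rank 6, and its Smith normal form has invariant factors (1,1,1,1,1,1).

∂_2: C_2 → C_1 sends each 2-simplex [p,q,r] to [q,r] − [p,r] + [p,q]. For instance
  ∂[v_0,v_1,v_2] = [v_1,v_2] − [v_0,v_2] + [v_0,v_1],
  ∂[v_0,v_5,v_6] = [v_5,v_6] − [v_0,v_6] + [v_0,v_5].
As a 18×12 matrix over Z this has rank 12, with invariant factors (1,1,1,1,1,1,1,1,1,1,1,2).

Reading off H_k = ker ∂_k / im ∂_{k+1}:

  H_0: rank C_0 − rank ∂_1 = 7 − 6 = 1, and the invariant factors of ∂_1 are all 1, so H_0 ≅ Z.
  H_1: rank ker ∂_1 − rank ∂_2 = (18 − 6) − 12 = 0, and ∂_2 has invariant factor 2 > 1, so H_1 ≅ Z/2.
  H_2: rank ker ∂_2 − rank ∂_3 = (12 − 12) − 0 = 0, and there is no ∂_3, so H_2 ≅ 0.

(K is a triangulation of the real projective plane RP^2.)

H_0 ≅ Z,  H_1 ≅ Z/2,  H_2 = 0.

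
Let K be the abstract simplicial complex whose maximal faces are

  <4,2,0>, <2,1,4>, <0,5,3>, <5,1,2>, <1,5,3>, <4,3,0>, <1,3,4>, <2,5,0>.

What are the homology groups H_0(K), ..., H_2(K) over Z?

H_0 ≅ Z,  H_1 = 0,  H_2 ≅ Z.

We work with the vertex ordering 0 < 1 < 2 < 3 < 4 < 5. The simplices of K, each written with vertices in increasing order, are:

  0-simplices (6): [0], [1], [2], [3], [4], [5]
  1-simplices (12): [0,2], [0,3], [0,4], [0,5], [1,2], [1,3], [1,4], [1,5], [2,4], [2,5], [3,4], [3,5]
  2-simplices (8): [0,2,4], [0,2,5], [0,3,4], [0,3,5], [1,2,4], [1,2,5], [1,3,4], [1,3,5]

giving chain groups C_0 ≅ Z^6, C_1 ≅ Z^12, C_2 ≅ Z^8.

Boundary ∂_1: C_1 → C_0 is given by ∂[p,q] = [q] − [p].
As a 6×12 matrix over Z this has rank 5, with invariant factors (1,1,1,1,1).

The boundary map ∂_2: C_2 → C_1 sends each 2-simplex [p,q,r] to [q,r] − [p,r] + [p,q]. For instance
  ∂[1,3,4] = [3,4] − [1,4] + [1,3],
  ∂[1,3,5] = [3,5] − [1,5] + [1,3].
The resulting 12×8 matrix has rank 7, and its Smith normal form has invariant factors (1,1,1,1,1,1,1).

Now H_k = ker ∂_k / im ∂_{k+1}, so:

  H_0: rank C_0 − rank ∂_1 = 6 − 5 = 1, and the invariant factors of ∂_1 are all 1, so H_0 ≅ Z.
  H_1: rank ker ∂_1 − rank ∂_2 = (12 − 5) − 7 = 0, and the invariant factors of ∂_2 are all 1, so H_1 ≅ 0.
  H_2: rank ker ∂_2 − rank ∂_3 = (8 − 7) − 0 = 1, and there is no ∂_3, so H_2 ≅ Z.

As a check, the Euler characteristic is 6 − 12 + 8 = 2, which agrees with 1 − 0 + 1 = 2.
(K is a triangulation of the 2-sphere S^2.)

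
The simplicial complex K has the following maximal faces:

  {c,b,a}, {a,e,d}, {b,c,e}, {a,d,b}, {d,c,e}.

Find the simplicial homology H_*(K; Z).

Take the total order a < b < c < d < e on the vertex set. Then K (dimension 2) consists of the simplices:

  0-simplices (5): a, b, c, d, e
  1-simplices (10): ab, ac, ad, ae, bc, bd, be, cd, ce, de
  2-simplices (5): abc, abd, ade, bce, cde

so the chain groups are C_0 ≅ Z^5, C_1 ≅ Z^10, C_2 ≅ Z^5.

The boundary map ∂_1: C_1 → C_0 maps an edge to its endpoints' difference, ∂[p,q] = q − p. For instance
  ∂bc = c − b.
The resulting 5×10 matrix has rank 4, and its Smith normal form has invariant factors (1,1,1,1).

Boundary ∂_2: C_2 → C_1 acts by ∂[p,q,r] = [q,r] − [p,r] + [p,q]. For instance
  ∂bce = ce − be + bc,
  ∂abd = bd − ad + ab.
This gives a 10×5 integer matrix of rank 5; reducing to Smith normal form yields diagonal entries (1,1,1,1,1).

Now H_k = ker ∂_k / im ∂_{k+1}, so:

  H_0: rank C_0 − rank ∂_1 = 5 − 4 = 1, and the invariant factors of ∂_1 are all 1, so H_0 = Z.
  H_1: rank ker ∂_1 − rank ∂_2 = (10 − 4) − 5 = 1, and the invariant factors of ∂_2 are all 1, so H_1 = Z.
  H_2: rank ker ∂_2 − rank ∂_3 = (5 − 5) − 0 = 0, and there is no ∂_3, so H_2 = 0.

(K is a triangulation of the Möbius band.)

H_0 = Z,  H_1 = Z,  H_2 = 0.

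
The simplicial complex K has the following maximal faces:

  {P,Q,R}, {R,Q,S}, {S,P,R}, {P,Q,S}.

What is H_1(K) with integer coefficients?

We work with the vertex ordering P < Q < R < S. The simplices of K, each written with vertices in increasing order, are:

  0-simplices (4): P, Q, R, S
  1-simplices (6): PQ, PR, PS, QR, QS, RS
  2-simplices (4): PQR, PQS, PRS, QRS

so the chain groups are C_0 ≅ Z^4, C_1 ≅ Z^6, C_2 ≅ Z^4.

∂_1: C_1 → C_0 sends each edge [p,q] (with p < q) to q − p.
As a 4×6 matrix over Z this has rank 3, with invariant factors (1,1,1).

The boundary map ∂_2: C_2 → C_1 acts by ∂[p,q,r] = [q,r] − [p,r] + [p,q]. For instance
  ∂QRS = RS − QS + QR,
  ∂PQR = QR − PR + PQ.
As a 6×4 matrix over Z this has rank 3, with invariant factors (1,1,1).

Now H_k = ker ∂_k / im ∂_{k+1}, so:

  H_1: rank ker ∂_1 − rank ∂_2 = (6 − 3) − 3 = 0, and the invariant factors of ∂_2 are all 1, so H_1 = 0.

(K is a triangulation of the 2-sphere S^2.)

H_1 ≅ 0.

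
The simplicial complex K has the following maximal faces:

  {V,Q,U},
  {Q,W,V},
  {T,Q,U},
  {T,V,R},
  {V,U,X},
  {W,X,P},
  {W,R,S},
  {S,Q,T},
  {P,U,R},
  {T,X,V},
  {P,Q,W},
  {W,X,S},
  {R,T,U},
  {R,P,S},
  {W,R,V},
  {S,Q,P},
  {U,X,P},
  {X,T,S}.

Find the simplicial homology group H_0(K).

H_0 = Z.

Fix the vertex order P < Q < R < S < T < U < V < W < X and write every simplex with vertices in increasing order. Then dim K = 2 and the simplices of K are:

  0-simplices (9): P, Q, R, S, T, U, V, W, X
  1-simplices (27): PQ, PR, PS, PU, PW, PX, QS, QT, QU, QV, QW, RS, RT, RU, RV, RW, ST, SW, SX, TU, TV, TX, UV, UX, VW, VX, WX
  2-simplices (18): PQS, PQW, PRS, PRU, PUX, PWX, QST, QTU, QUV, QVW, RSW, RTU, RTV, RVW, STX, SWX, TVX, UVX

Hence C_0 ≅ Z^9, C_1 ≅ Z^27, C_2 ≅ Z^18.

The boundary map ∂_1: C_1 → C_0 maps an edge to its endpoints' difference, ∂[p,q] = q − p. For instance
  ∂SW = W − S.
The 9×27 boundary matrix has rank 8 and Smith normal form diag(1,1,1,1,1,1,1,1).

∂_2: C_2 → C_1 sends each 2-simplex [p,q,r] to [q,r] − [p,r] + [p,q]. For instance
  ∂QTU = TU − QU + QT,
  ∂QVW = VW − QW + QV.
As a 27×18 matrix over Z this has rank 18, with invariant factors (1,1,1,1,1,1,1,1,1,1,1,1,1,1,1,1,1,2).

From H_k ≅ ker(∂_k) / im(∂_{k+1}) we obtain:

  H_0: rank C_0 − rank ∂_1 = 9 − 8 = 1, and the invariant factors of ∂_1 are all 1, so H_0 ≅ Z.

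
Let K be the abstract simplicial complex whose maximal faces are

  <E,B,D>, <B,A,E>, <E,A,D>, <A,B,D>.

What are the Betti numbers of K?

b_0 = 1, b_1 = 0, b_2 = 1.

Order the vertices as A < B < D < E. Listing each simplex with vertices in this order, K has dimension 2 with simplices:

  0-simplices (4): A, B, D, E
  1-simplices (6): AB, AD, AE, BD, BE, DE
  2-simplices (4): ABD, ABE, ADE, BDE

so the chain groups are C_0 ≅ Z^4, C_1 ≅ Z^6, C_2 ≅ Z^4.

Boundary ∂_1: C_1 → C_0 is given by ∂[p,q] = [q] − [p]. For instance
  ∂BD = D − B.
This gives a 4×6 integer matrix of rank 3; reducing to Smith normal form yields diagonal entries (1,1,1).

The boundary map ∂_2: C_2 → C_1 acts by ∂[p,q,r] = [q,r] − [p,r] + [p,q]. For instance
  ∂BDE = DE − BE + BD,
  ∂ADE = DE − AE + AD.
As a 6×4 matrix over Z this has rank 3, with invariant factors (1,1,1).

Now H_k = ker ∂_k / im ∂_{k+1}, so:

  H_0: rank C_0 − rank ∂_1 = 4 − 3 = 1, and the invariant factors of ∂_1 are all 1, so H_0 ≅ Z.
  H_1: rank ker ∂_1 − rank ∂_2 = (6 − 3) − 3 = 0, and the invariant factors of ∂_2 are all 1, so H_1 ≅ 0.
  H_2: rank ker ∂_2 − rank ∂_3 = (4 − 3) − 0 = 1, and there is no ∂_3, so H_2 ≅ Z.

Hence the Betti numbers are b_0 = 1, b_1 = 0, b_2 = 1.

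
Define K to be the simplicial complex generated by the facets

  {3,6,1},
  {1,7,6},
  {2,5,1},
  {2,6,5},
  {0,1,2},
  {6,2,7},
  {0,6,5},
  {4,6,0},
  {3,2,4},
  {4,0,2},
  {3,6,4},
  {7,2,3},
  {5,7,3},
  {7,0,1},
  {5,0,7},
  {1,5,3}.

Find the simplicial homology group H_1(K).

H_1 ≅ Z^2.

We work with the vertex ordering 0 < 1 < 2 < 3 < 4 < 5 < 6 < 7. The simplices of K, each written with vertices in increasing order, are:

  0-simplices (8): [0], [1], [2], [3], [4], [5], [6], [7]
  1-simplices (24): (24 of them)
  2-simplices (16): [0,1,2], [0,1,7], [0,2,4], [0,4,6], [0,5,6], [0,5,7], [1,2,5], [1,3,5], [1,3,6], [1,6,7], [2,3,4], [2,3,7], [2,5,6], [2,6,7], [3,4,6], [3,5,7]

Hence C_0 ≅ Z^8, C_1 ≅ Z^24, C_2 ≅ Z^16.

Boundary ∂_1: C_1 → C_0 is given by ∂[p,q] = [q] − [p]. For instance
  ∂[3,7] = [7] − [3].
As a 8×24 matrix over Z this has rank 7, with invariant factors (1,1,1,1,1,1,1).

∂_2: C_2 → C_1 maps a triangle to the signed sum of its edges. For instance
  ∂[2,3,7] = [3,7] − [2,7] + [2,3],
  ∂[2,6,7] = [6,7] − [2,7] + [2,6].
This gives a 24×16 integer matrix of rank 15; reducing to Smith normal form yields diagonal entries (1,1,1,1,1,1,1,1,1,1,1,1,1,1,1).

From H_k ≅ ker(∂_k) / im(∂_{k+1}) we obtain:

  H_1: rank ker ∂_1 − rank ∂_2 = (24 − 7) − 15 = 2, and the invariant factors of ∂_2 are all 1, so H_1 = Z^2.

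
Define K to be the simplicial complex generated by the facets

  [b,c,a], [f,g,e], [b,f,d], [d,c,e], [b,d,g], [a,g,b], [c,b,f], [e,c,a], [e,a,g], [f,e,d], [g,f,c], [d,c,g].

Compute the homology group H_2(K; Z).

H_2 = 0.

We work with the vertex ordering a < b < c < d < e < f < g. The simplices of K, each written with vertices in increasing order, are:

  0-simplices (7): a, b, c, d, e, f, g
  1-simplices (18): ab, ac, ae, ag, bc, bd, bf, bg, cd, ce, cf, cg, de, df, dg, ef, eg, fg
  2-simplices (12): abc, abg, ace, aeg, bcf, bdf, bdg, cde, cdg, cfg, def, efg

Hence C_0 ≅ Z^7, C_1 ≅ Z^18, C_2 ≅ Z^12.

Boundary ∂_1: C_1 → C_0 maps an edge to its endpoints' difference, ∂[p,q] = q − p.
As a 7×18 matrix over Z this has rank 6, with invariant factors (1,1,1,1,1,1).

The boundary map ∂_2: C_2 → C_1 sends each 2-simplex [p,q,r] to [q,r] − [p,r] + [p,q]. For instance
  ∂ace = ce − ae + ac,
  ∂efg = fg − eg + ef.
The 18×12 boundary matrix has rank 12 and Smith normal form diag(1,1,1,1,1,1,1,1,1,1,1,2).

Now H_k = ker ∂_k / im ∂_{k+1}, so:

  H_2: rank ker ∂_2 − rank ∂_3 = (12 − 12) − 0 = 0, and there is no ∂_3, so H_2 ≅ 0.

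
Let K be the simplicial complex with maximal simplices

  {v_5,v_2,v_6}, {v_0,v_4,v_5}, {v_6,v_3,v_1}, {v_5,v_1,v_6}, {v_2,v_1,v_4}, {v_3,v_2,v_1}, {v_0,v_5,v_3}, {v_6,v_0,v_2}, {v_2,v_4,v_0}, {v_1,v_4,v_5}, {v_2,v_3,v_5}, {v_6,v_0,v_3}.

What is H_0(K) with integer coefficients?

K has 7 vertices, 18 edges, 12 triangles.
rank ∂_0 = 0, rank ∂_1 = 6 ⇒ b_0 = 7 − 0 − 6 = 1; all invariant factors of ∂_1 are 1 so no torsion. So H_0 = Z.

H_0 = Z.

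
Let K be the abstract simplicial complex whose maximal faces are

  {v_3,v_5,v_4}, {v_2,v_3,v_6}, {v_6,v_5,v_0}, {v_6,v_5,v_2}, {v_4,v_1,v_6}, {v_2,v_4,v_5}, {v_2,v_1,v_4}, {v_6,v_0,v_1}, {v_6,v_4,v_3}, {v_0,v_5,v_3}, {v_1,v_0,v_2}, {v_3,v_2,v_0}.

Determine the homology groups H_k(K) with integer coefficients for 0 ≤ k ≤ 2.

Take the total order v_0 < v_1 < v_2 < v_3 < v_4 < v_5 < v_6 on the vertex set. Then K (dimension 2) consists of the simplices:

  0-simplices (7): [v_0], [v_1], [v_2], [v_3], [v_4], [v_5], [v_6]
  1-simplices (18): (18 of them)
  2-simplices (12): (12 of them)

giving chain groups C_0 ≅ Z^7, C_1 ≅ Z^18, C_2 ≅ Z^12.

The boundary map ∂_1: C_1 → C_0 maps an edge to its endpoints' difference, ∂[p,q] = q − p. For instance
  ∂[v_0,v_2] = [v_2] − [v_0].
The resulting 7×18 matrix has rank 6, and its Smith normal form has invariant factors (1,1,1,1,1,1).

The boundary map ∂_2: C_2 → C_1 acts by ∂[p,q,r] = [q,r] − [p,r] + [p,q]. For instance
  ∂[v_2,v_5,v_6] = [v_5,v_6] − [v_2,v_6] + [v_2,v_5],
  ∂[v_2,v_3,v_6] = [v_3,v_6] − [v_2,v_6] + [v_2,v_3].
The resulting 18×12 matrix has rank 12, and its Smith normal form has invariant factors (1,1,1,1,1,1,1,1,1,1,1,2).

Now H_k = ker ∂_k / im ∂_{k+1}, so:

  H_0: rank C_0 − rank ∂_1 = 7 − 6 = 1, and the invariant factors of ∂_1 are all 1, so H_0 = Z.
  H_1: rank ker ∂_1 − rank ∂_2 = (18 − 6) − 12 = 0, and ∂_2 has invariant factor 2 > 1, so H_1 = Z/2Z.
  H_2: rank ker ∂_2 − rank ∂_3 = (12 − 12) − 0 = 0, and there is no ∂_3, so H_2 = 0.

As a check, the Euler characteristic is 7 − 18 + 12 = 1, which agrees with 1 − 0 + 0 = 1.

H_0 = Z,  H_1 = Z/2Z,  H_2 = 0.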